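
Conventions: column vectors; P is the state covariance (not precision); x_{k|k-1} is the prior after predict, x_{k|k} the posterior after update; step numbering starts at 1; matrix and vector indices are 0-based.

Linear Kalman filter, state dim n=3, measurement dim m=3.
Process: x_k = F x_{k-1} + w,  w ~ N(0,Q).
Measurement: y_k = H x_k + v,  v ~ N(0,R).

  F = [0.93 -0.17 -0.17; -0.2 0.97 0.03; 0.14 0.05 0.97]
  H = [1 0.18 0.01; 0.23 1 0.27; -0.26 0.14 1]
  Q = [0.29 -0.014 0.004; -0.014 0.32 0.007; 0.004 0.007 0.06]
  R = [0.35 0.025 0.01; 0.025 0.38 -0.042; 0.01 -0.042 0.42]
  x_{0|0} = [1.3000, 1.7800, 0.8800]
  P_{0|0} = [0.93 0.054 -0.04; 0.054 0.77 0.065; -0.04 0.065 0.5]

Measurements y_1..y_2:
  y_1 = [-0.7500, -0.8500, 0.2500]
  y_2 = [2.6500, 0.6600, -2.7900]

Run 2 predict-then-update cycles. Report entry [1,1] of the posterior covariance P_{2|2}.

step 1: x^-=[0.7568, 1.4930, 1.1246]  P^-=[1.1304 -0.2795 -0.0091; -0.2795 1.0655 0.1085; -0.0091 0.1085 0.5468]  S=[1.4146 0.1911 -0.2670; 0.1911 1.4740 0.3620; -0.2670 0.3620 1.1195]  K=[0.7575 -0.0895 -0.0960; -0.1520 0.7118 0.0287; 0.1050 0.0313 0.5190]  nu=[-1.7868, -2.8207, -0.8869]  x^+=[-0.2590, -0.2685, 0.3885]  P^+=[0.2775 -0.0899 0.0558; -0.0899 0.3094 -0.0861; 0.0558 -0.0861 0.2443]
step 2: x^-=[-0.2613, -0.1970, 0.3272]  P^-=[0.5519 -0.1840 0.0591; -0.1840 0.6516 -0.0817; 0.0591 -0.0817 0.3016]  S=[0.8577 0.0897 -0.0871; 0.0897 0.9614 0.0643; -0.0871 0.0643 0.7315]  K=[0.6084 -0.0949 -0.0698; -0.1433 0.6238 0.0066; 0.0970 -0.0212 0.3891]  nu=[2.9435, 0.8288, -3.1575]  x^+=[1.6713, -0.1228, -0.6334]  P^+=[0.2243 -0.0832 0.0507; -0.0832 0.2753 -0.0850; 0.0507 -0.0850 0.1904]

P_post[1,1] = 0.2753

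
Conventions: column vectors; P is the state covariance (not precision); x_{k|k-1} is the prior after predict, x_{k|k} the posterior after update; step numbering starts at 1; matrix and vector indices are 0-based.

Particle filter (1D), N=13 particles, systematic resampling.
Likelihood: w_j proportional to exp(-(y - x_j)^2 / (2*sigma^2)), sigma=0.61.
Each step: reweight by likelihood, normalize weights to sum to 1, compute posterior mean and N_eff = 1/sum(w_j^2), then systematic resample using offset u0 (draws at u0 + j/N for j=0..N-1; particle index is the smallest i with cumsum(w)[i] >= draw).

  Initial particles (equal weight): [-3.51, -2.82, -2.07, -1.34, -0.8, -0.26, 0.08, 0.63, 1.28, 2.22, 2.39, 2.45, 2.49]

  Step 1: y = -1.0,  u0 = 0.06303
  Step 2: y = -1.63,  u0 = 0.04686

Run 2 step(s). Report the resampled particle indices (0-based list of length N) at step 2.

step 1: w=[0.0001, 0.0042, 0.0782, 0.3116, 0.3450, 0.1744, 0.0759, 0.0102, 0.0003, 0.0000, 0.0000, 0.0000, 0.0000]  mean=-0.9000  Neff=3.8680  idx=[2, 3, 3, 3, 3, 4, 4, 4, 4, 5, 5, 5, 6]
step 2: w=[0.1246, 0.1443, 0.1443, 0.1443, 0.1443, 0.0640, 0.0640, 0.0640, 0.0640, 0.0130, 0.0130, 0.0130, 0.0032]  mean=-1.2461  Neff=8.6409  idx=[0, 0, 1, 2, 2, 3, 3, 4, 4, 5, 6, 7, 9]

resampled_idx = [0, 0, 1, 2, 2, 3, 3, 4, 4, 5, 6, 7, 9]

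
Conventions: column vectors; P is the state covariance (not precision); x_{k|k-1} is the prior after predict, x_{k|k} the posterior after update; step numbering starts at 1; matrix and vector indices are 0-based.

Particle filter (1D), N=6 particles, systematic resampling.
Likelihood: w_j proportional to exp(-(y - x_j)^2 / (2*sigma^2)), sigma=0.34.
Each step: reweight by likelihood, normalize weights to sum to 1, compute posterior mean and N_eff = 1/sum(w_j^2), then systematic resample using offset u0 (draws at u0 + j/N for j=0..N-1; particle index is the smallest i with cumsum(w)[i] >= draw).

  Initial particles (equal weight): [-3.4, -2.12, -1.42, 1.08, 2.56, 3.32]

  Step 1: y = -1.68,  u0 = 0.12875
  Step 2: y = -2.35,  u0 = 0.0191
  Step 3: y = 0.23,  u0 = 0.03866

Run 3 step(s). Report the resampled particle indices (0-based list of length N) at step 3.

resampled_idx = [0, 1, 2, 3, 4, 5]

step 1: w=[0.0000, 0.3670, 0.6330, 0.0000, 0.0000, 0.0000]  mean=-1.6769  Neff=1.8679  idx=[1, 1, 2, 2, 2, 2]
step 2: w=[0.4718, 0.4718, 0.0141, 0.0141, 0.0141, 0.0141]  mean=-2.0806  Neff=2.2418  idx=[0, 0, 0, 1, 1, 1]
step 3: w=[0.1667, 0.1667, 0.1667, 0.1667, 0.1667, 0.1667]  mean=-2.1200  Neff=6.0000  idx=[0, 1, 2, 3, 4, 5]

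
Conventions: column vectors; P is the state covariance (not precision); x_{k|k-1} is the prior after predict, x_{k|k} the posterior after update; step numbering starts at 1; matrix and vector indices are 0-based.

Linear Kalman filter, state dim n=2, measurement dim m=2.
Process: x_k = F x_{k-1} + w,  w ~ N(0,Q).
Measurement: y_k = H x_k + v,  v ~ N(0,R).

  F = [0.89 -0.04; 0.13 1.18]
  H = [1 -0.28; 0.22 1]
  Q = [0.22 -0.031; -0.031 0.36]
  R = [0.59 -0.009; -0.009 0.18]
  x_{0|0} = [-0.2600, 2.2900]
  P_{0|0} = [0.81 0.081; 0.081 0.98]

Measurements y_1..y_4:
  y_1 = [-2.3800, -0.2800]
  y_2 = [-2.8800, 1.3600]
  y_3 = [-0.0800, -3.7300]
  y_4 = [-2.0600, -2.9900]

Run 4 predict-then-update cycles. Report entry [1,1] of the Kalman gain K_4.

K[1,1] = 0.7216

step 1: x^-=[-0.3230, 2.6684]  P^-=[0.8574 0.1011; 0.1011 1.7631]  S=[1.5290 -0.2192; -0.2192 2.0291]  K=[0.5716 0.2045; -0.1327 0.8655]  nu=[-1.3098, -2.8773]  x^+=[-1.6601, 0.3517]  P^+=[0.3243 -0.0397; -0.0397 0.1657]
step 2: x^-=[-1.4916, 0.1992]  P^-=[0.4799 -0.0428; -0.0428 0.5841]  S=[1.1397 -0.1071; -0.1071 0.7685]  K=[0.4451 0.1438; -0.1122 0.7321]  nu=[-1.3326, 1.4889]  x^+=[-1.8707, 1.4389]  P^+=[0.2519 -0.0336; -0.0336 0.1402]
step 3: x^-=[-1.7225, 1.4547]  P^-=[0.4222 -0.0435; -0.0435 0.5491]  S=[1.0796 -0.1107; -0.1107 0.7304]  K=[0.4157 0.1306; -0.1087 0.7222]  nu=[2.0498, -4.8057]  x^+=[-1.4979, -2.2389]  P^+=[0.2352 -0.0320; -0.0320 0.1380]
step 4: x^-=[-1.2436, -2.8366]  P^-=[0.4088 -0.0437; -0.0437 0.5463]  S=[1.0661 -0.1131; -0.1131 0.7269]  K=[0.4084 0.1271; -0.1080 0.7216]  nu=[-1.6107, 0.1202]  x^+=[-1.8861, -2.5760]  P^+=[0.2310 -0.0316; -0.0316 0.1378]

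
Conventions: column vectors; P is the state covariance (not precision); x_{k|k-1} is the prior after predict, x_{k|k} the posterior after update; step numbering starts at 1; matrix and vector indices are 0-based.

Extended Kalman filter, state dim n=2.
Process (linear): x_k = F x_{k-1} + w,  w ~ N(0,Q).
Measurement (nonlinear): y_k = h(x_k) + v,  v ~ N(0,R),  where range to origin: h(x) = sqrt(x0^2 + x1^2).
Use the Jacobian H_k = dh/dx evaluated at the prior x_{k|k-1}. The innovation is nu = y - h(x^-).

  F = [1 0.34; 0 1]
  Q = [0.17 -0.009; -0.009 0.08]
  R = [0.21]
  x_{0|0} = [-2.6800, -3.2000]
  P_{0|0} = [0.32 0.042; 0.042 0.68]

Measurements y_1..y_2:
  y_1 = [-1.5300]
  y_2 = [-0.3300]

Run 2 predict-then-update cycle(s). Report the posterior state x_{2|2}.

step 1: x^-=[-3.7680, -3.2000]  P^-=[0.5972 0.2642; 0.2642 0.7600]  H_jac=[-0.7622 -0.6473]  S=[1.1361]  K=[-0.5512; -0.6103]  nu=[-6.4735]  x^+=[-0.2000, 0.7506]  P^+=[0.2520 -0.1180; -0.1180 0.3369]
step 2: x^-=[0.0552, 0.7506]  P^-=[0.3808 -0.0124; -0.0124 0.4169]  H_jac=[0.0734 0.9973]  S=[0.6249]  K=[0.0249; 0.6639]  nu=[-1.0826]  x^+=[0.0283, 0.0319]  P^+=[0.3804 -0.0227; -0.0227 0.1415]

x_post = [0.0283, 0.0319]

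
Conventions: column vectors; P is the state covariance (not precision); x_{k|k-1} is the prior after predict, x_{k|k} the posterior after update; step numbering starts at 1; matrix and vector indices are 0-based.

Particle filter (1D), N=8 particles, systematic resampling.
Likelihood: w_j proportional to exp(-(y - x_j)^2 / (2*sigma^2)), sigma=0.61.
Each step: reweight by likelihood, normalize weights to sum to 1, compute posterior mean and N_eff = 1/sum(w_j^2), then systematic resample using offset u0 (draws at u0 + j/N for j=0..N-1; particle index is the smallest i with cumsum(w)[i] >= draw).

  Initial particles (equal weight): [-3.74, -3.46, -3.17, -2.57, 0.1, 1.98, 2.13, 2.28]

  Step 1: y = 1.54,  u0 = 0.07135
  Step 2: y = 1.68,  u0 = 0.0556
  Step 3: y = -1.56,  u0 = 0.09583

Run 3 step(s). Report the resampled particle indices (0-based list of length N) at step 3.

resampled_idx = [0, 0, 1, 1, 2, 2, 3, 5]

step 1: w=[0.0000, 0.0000, 0.0000, 0.0000, 0.0318, 0.3978, 0.3232, 0.2472]  mean=2.0428  Neff=3.0787  idx=[5, 5, 5, 6, 6, 6, 7, 7]
step 2: w=[0.1435, 0.1435, 0.1435, 0.1233, 0.1233, 0.1233, 0.0998, 0.0998]  mean=2.0954  Neff=7.8555  idx=[0, 1, 2, 3, 4, 5, 6, 7]
step 3: w=[0.2631, 0.2631, 0.2631, 0.0613, 0.0613, 0.0613, 0.0134, 0.0134]  mean=2.0156  Neff=4.5599  idx=[0, 0, 1, 1, 2, 2, 3, 5]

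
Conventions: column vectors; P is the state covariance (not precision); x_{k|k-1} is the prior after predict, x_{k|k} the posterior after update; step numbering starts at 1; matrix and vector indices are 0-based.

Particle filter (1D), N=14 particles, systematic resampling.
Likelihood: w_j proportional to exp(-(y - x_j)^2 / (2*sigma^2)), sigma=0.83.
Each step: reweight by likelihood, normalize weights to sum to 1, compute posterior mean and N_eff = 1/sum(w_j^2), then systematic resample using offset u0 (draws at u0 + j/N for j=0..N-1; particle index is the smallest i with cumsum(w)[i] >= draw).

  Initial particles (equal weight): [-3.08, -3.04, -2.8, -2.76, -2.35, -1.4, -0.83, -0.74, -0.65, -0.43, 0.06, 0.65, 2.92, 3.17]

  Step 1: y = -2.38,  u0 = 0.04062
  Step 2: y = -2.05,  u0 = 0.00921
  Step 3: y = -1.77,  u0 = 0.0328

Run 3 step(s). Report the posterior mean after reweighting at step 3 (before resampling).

post_mean = -2.3671

step 1: w=[0.1343, 0.1398, 0.1687, 0.1726, 0.1916, 0.0955, 0.0335, 0.0272, 0.0218, 0.0121, 0.0025, 0.0002, 0.0000, 0.0000]  mean=-2.4384  Neff=6.9370  idx=[0, 0, 1, 1, 2, 2, 3, 3, 3, 4, 4, 5, 5, 8]
step 2: w=[0.0520, 0.0520, 0.0551, 0.0551, 0.0747, 0.0747, 0.0779, 0.0779, 0.0779, 0.1052, 0.1052, 0.0826, 0.0826, 0.0271]  mean=-2.4620  Neff=12.9265  idx=[0, 1, 2, 4, 5, 6, 6, 7, 8, 9, 10, 10, 11, 12]
step 3: w=[0.0363, 0.0363, 0.0391, 0.0583, 0.0583, 0.0619, 0.0619, 0.0619, 0.0619, 0.0987, 0.0987, 0.0987, 0.1141, 0.1141]  mean=-2.3671  Neff=12.2658  idx=[0, 2, 4, 5, 6, 7, 8, 9, 10, 11, 11, 12, 13, 13]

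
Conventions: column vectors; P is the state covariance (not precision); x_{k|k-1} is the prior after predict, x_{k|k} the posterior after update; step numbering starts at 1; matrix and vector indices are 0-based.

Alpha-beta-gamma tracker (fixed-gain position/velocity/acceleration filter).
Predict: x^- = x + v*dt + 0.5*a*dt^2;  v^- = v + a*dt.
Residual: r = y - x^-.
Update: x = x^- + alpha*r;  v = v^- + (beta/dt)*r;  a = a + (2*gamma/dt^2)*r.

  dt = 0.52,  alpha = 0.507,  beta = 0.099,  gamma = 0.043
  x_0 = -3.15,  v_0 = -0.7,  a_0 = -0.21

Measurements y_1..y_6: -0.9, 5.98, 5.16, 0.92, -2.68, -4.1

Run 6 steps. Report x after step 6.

x_post = -0.2340

step 1: x_pred=-3.5424  r=2.6424  x^+=-2.2027  v^+=-0.3061  a^+=0.6304
step 2: x_pred=-2.2767  r=8.2567  x^+=1.9095  v^+=1.5936  a^+=3.2564
step 3: x_pred=3.1784  r=1.9816  x^+=4.1831  v^+=3.6642  a^+=3.8866
step 4: x_pred=6.6139  r=-5.6939  x^+=3.7271  v^+=4.6012  a^+=2.0757
step 5: x_pred=6.4004  r=-9.0804  x^+=1.7966  v^+=3.9518  a^+=-0.8123
step 6: x_pred=3.7418  r=-7.8418  x^+=-0.2340  v^+=2.0365  a^+=-3.3063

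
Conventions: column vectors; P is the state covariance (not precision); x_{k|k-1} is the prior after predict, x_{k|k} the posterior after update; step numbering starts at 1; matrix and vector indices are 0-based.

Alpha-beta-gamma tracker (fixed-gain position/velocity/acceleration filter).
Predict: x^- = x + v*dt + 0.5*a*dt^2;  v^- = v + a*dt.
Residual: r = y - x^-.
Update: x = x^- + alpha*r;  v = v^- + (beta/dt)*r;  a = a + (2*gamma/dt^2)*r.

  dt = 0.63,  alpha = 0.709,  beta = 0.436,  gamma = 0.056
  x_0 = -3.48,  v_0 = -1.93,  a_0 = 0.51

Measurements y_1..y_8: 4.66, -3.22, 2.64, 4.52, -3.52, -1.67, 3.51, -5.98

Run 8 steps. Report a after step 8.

step 1: x_pred=-4.5947  r=9.2547  x^+=1.9669  v^+=4.7961  a^+=3.1216
step 2: x_pred=5.6079  r=-8.8279  x^+=-0.6511  v^+=0.6532  a^+=0.6304
step 3: x_pred=-0.1144  r=2.7544  x^+=1.8385  v^+=2.9566  a^+=1.4077
step 4: x_pred=3.9805  r=0.5395  x^+=4.3630  v^+=4.2169  a^+=1.5599
step 5: x_pred=7.3292  r=-10.8492  x^+=-0.3629  v^+=-2.3087  a^+=-1.5016
step 6: x_pred=-2.1154  r=0.4454  x^+=-1.7996  v^+=-2.9465  a^+=-1.3759
step 7: x_pred=-3.9289  r=7.4389  x^+=1.3453  v^+=1.3349  a^+=0.7233
step 8: x_pred=2.3298  r=-8.3098  x^+=-3.5618  v^+=-3.9603  a^+=-1.6216

a_post = -1.6216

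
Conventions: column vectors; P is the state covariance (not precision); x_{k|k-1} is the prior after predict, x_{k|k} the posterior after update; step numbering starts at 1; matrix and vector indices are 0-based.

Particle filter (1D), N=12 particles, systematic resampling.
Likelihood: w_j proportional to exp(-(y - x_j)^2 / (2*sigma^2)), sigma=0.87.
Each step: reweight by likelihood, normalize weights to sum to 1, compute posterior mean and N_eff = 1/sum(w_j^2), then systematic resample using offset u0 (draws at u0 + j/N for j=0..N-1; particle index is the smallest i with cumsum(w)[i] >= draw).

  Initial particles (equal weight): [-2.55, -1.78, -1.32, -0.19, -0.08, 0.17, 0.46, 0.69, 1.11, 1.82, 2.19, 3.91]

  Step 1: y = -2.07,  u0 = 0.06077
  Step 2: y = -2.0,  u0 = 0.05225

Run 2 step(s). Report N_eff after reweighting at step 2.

N_eff = 11.0594

step 1: w=[0.3154, 0.3474, 0.2533, 0.0356, 0.0268, 0.0133, 0.0054, 0.0024, 0.0005, 0.0000, 0.0000, 0.0000]  mean=-1.7588  Neff=3.4907  idx=[0, 0, 0, 0, 1, 1, 1, 1, 2, 2, 2, 4]
step 2: w=[0.0867, 0.0867, 0.0867, 0.0867, 0.1025, 0.1025, 0.1025, 0.1025, 0.0780, 0.0780, 0.0780, 0.0093]  mean=-1.9236  Neff=11.0594  idx=[0, 1, 2, 3, 4, 5, 6, 6, 7, 8, 9, 10]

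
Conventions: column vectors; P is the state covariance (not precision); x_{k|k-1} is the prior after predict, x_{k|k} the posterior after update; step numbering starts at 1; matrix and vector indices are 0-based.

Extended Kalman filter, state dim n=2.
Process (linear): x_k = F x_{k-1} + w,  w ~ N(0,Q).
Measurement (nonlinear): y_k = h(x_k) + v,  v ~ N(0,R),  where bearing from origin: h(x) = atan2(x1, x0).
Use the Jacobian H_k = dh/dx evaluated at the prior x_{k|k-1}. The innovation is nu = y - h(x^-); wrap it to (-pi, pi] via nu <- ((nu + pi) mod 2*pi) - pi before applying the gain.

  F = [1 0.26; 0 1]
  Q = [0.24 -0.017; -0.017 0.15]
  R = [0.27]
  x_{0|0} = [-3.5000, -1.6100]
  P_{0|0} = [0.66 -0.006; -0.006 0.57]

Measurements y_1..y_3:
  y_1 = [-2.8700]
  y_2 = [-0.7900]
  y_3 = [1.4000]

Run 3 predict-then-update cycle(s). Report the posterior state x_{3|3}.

step 1: x^-=[-3.9186, -1.6100]  P^-=[0.9354 0.1252; 0.1252 0.7200]  H_jac=[0.0897 -0.2183]  S=[0.3069]  K=[0.1843; -0.4756]  nu=[-0.1182]  x^+=[-3.9404, -1.5538]  P^+=[0.9250 0.1521; 0.1521 0.6506]
step 2: x^-=[-4.3444, -1.5538]  P^-=[1.2881 0.3043; 0.3043 0.8006]  H_jac=[0.0730 -0.2041]  S=[0.3011]  K=[0.1060; -0.4688]  nu=[2.0081]  x^+=[-4.1315, -2.4952]  P^+=[1.2847 0.3192; 0.3192 0.7344]
step 3: x^-=[-4.7803, -2.4952]  P^-=[1.7403 0.4932; 0.4932 0.8844]  H_jac=[0.0858 -0.1644]  S=[0.2928]  K=[0.2331; -0.3520]  nu=[-2.2227]  x^+=[-5.2985, -1.7127]  P^+=[1.7244 0.5172; 0.5172 0.8481]

x_post = [-5.2985, -1.7127]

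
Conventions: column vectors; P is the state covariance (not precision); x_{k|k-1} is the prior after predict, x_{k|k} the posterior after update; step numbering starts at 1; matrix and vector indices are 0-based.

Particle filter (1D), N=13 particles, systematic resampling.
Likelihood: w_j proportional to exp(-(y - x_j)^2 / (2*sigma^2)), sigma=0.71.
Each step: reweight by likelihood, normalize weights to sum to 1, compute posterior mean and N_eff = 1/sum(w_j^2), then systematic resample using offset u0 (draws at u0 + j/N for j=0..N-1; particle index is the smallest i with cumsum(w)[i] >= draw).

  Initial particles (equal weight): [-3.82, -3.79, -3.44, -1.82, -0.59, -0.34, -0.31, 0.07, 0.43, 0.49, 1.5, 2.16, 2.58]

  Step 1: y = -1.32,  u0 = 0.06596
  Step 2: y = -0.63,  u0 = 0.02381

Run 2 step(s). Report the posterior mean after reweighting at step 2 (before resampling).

post_mean = -0.5343

step 1: w=[0.0009, 0.0010, 0.0049, 0.3294, 0.2488, 0.1628, 0.1534, 0.0621, 0.0202, 0.0164, 0.0002, 0.0000, 0.0000]  mean=-0.8517  Neff=4.4448  idx=[3, 3, 3, 3, 4, 4, 4, 5, 5, 6, 6, 7, 9]
step 2: w=[0.0288, 0.0288, 0.0288, 0.0288, 0.1171, 0.1171, 0.1171, 0.1079, 0.1079, 0.1059, 0.1059, 0.0721, 0.0338]  mean=-0.5343  Neff=10.3610  idx=[0, 3, 4, 5, 5, 6, 7, 7, 8, 9, 10, 10, 11]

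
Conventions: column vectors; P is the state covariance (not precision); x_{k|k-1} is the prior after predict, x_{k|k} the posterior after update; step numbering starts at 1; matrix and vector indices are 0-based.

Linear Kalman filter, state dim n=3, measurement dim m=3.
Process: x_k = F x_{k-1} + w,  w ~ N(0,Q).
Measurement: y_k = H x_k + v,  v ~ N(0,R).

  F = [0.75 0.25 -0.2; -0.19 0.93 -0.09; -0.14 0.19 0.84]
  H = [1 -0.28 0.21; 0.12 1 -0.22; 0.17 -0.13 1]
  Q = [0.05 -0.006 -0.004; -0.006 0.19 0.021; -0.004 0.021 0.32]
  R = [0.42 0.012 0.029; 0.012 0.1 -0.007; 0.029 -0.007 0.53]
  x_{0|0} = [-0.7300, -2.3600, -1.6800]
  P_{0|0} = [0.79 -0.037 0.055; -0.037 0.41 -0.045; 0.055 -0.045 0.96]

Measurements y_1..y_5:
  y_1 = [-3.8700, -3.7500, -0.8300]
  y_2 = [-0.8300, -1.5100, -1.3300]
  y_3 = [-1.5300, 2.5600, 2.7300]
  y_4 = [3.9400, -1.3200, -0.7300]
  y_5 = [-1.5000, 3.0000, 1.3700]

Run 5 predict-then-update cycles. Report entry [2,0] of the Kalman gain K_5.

K[2,0] = -0.0431

step 1: x^-=[-0.8015, -1.9049, -1.7574]  P^-=[0.5325 -0.0223 -0.2043; -0.0223 0.6034 0.0056; -0.2043 0.0056 1.0023]  S=[0.9700 -0.1196 0.1426; -0.1196 0.7626 -0.3097; 0.1426 -0.3097 1.4880]  K=[0.5447 0.1611 -0.0932; -0.1139 0.8212 0.1303; -0.0984 -0.0674 0.6452]  nu=[-3.2328, -2.1355, 0.8160]  x^+=[-2.9826, -3.1843, -0.7688]  P^+=[0.2381 -0.0225 -0.0781; -0.0225 0.0994 0.0768; -0.0781 0.0768 0.3628]
step 2: x^-=[-2.8793, -2.3255, -0.8332]  P^-=[0.2120 -0.0386 -0.1259; -0.0386 0.2799 0.0913; -0.1259 0.0913 0.6283]  S=[0.6397 -0.0579 0.0556; -0.0579 0.3706 -0.0997; 0.0556 -0.0997 1.1044]  K=[0.3205 0.0660 -0.0870; -0.0989 0.7034 0.1123; -0.0805 -0.0347 0.5398]  nu=[1.5731, 0.9777, -0.3096]  x^+=[-2.2836, -1.8282, -1.1609]  P^+=[0.1407 -0.0199 -0.0638; -0.0199 0.0853 0.0662; -0.0638 0.0662 0.3034]
step 3: x^-=[-1.9376, -1.1618, -1.0028]  P^-=[0.1517 -0.0256 -0.0984; -0.0256 0.2651 0.0801; -0.0984 0.0801 0.5771]  S=[0.5815 -0.0545 0.0636; -0.0545 0.3590 -0.0950; 0.0636 -0.0950 1.0628]  K=[0.2513 0.0580 -0.0751; -0.0892 0.6953 0.1064; -0.0594 -0.0353 0.5179]  nu=[0.2928, 3.7337, 3.9112]  x^+=[-1.9410, 1.8243, 0.8733]  P^+=[0.1109 -0.0158 -0.0538; -0.0158 0.0834 0.0624; -0.0538 0.0624 0.2903]
step 4: x^-=[-1.1743, 1.9868, 1.3519]  P^-=[0.1332 -0.0189 -0.0868; -0.0189 0.2617 0.0750; -0.0868 0.0750 0.5634]  S=[0.5639 -0.0523 0.0699; -0.0523 0.3580 -0.0952; 0.0699 -0.0952 1.0535]  K=[0.2273 0.0603 -0.0682; -0.0841 0.6942 0.1041; -0.0482 -0.0369 0.5114]  nu=[5.3867, -2.8684, -1.6240]  x^+=[-0.0119, -0.6263, 0.3677]  P^+=[0.1007 -0.0136 -0.0489; -0.0136 0.0827 0.0610; -0.0489 0.0610 0.2861]
step 5: x^-=[-0.2390, -0.6133, 0.1915]  P^-=[0.1267 -0.0161 -0.0818; -0.0161 0.2604 0.0727; -0.0818 0.0727 0.5585]  S=[0.5578 -0.0514 0.0731; -0.0514 0.3578 -0.0956; 0.0731 -0.0956 1.0506]  K=[0.2186 0.0619 -0.0650; -0.0818 0.6937 0.1032; -0.0431 -0.0379 0.5090]  nu=[-1.4729, 3.6842, 1.1394]  x^+=[-0.4069, 2.1803, 0.6953]  P^+=[0.0969 -0.0126 -0.0467; -0.0126 0.0825 0.0603; -0.0467 0.0603 0.2845]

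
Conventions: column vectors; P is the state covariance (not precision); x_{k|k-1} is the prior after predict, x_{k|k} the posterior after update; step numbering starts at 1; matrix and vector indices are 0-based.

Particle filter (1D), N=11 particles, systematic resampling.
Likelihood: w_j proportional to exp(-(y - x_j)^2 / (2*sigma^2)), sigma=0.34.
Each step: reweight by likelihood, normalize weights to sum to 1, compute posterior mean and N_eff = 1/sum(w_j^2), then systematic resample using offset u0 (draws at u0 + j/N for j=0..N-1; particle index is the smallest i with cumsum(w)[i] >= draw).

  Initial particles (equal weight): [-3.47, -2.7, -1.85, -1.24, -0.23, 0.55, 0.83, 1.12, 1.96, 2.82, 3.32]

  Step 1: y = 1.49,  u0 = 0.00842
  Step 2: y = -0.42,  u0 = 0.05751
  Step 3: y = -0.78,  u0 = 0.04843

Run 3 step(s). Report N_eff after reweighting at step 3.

step 1: w=[0.0000, 0.0000, 0.0000, 0.0000, 0.0000, 0.0197, 0.1366, 0.4974, 0.3459, 0.0004, 0.0000]  mean=1.3604  Neff=2.5902  idx=[5, 6, 7, 7, 7, 7, 7, 7, 8, 8, 8]
step 2: w=[0.9257, 0.0629, 0.0019, 0.0019, 0.0019, 0.0019, 0.0019, 0.0019, 0.0000, 0.0000, 0.0000]  mean=0.5741  Neff=1.1616  idx=[0, 0, 0, 0, 0, 0, 0, 0, 0, 0, 1]
step 3: w=[0.0997, 0.0997, 0.0997, 0.0997, 0.0997, 0.0997, 0.0997, 0.0997, 0.0997, 0.0997, 0.0028]  mean=0.5508  Neff=10.0561  idx=[0, 1, 2, 3, 4, 5, 5, 6, 7, 8, 9]

N_eff = 10.0561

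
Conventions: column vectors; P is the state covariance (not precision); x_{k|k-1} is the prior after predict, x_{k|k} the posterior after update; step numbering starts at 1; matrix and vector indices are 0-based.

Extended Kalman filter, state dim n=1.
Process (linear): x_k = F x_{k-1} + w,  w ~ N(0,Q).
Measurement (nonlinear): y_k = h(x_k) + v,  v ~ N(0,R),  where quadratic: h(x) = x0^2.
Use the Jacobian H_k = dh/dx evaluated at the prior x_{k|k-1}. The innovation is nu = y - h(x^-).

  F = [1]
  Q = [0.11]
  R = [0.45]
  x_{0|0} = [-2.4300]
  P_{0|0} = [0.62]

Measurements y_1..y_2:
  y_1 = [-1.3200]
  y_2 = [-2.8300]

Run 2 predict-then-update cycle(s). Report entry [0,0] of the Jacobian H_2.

step 1: x^-=[-2.4300]  P^-=[0.7300]  H_jac=[-4.8600]  S=[17.6923]  K=[-0.2005]  nu=[-7.2249]  x^+=[-0.9812]  P^+=[0.0186]
step 2: x^-=[-0.9812]  P^-=[0.1286]  H_jac=[-1.9624]  S=[0.9451]  K=[-0.2670]  nu=[-3.7928]  x^+=[0.0313]  P^+=[0.0612]

H_jac[0,0] = -1.9624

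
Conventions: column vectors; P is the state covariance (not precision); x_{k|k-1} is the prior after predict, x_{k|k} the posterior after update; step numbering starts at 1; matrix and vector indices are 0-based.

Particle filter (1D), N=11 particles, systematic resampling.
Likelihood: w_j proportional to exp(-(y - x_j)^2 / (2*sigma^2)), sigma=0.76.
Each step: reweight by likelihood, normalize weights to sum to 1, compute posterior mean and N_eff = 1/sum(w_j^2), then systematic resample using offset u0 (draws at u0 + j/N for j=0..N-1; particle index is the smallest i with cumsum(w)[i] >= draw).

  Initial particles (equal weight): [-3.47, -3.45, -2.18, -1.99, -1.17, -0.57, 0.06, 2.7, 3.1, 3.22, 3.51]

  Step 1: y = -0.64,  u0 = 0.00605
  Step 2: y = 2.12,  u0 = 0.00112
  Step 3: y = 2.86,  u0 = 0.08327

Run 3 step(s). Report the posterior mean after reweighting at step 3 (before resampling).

post_mean = 0.0576

step 1: w=[0.0004, 0.0004, 0.0463, 0.0745, 0.2830, 0.3593, 0.2361, 0.0000, 0.0000, 0.0000, 0.0000]  mean=-0.7734  Neff=3.6679  idx=[2, 3, 4, 4, 4, 5, 5, 5, 5, 6, 6]
step 2: w=[0.0000, 0.0000, 0.0015, 0.0015, 0.0015, 0.0325, 0.0325, 0.0325, 0.0325, 0.4329, 0.4329]  mean=-0.0272  Neff=2.6384  idx=[2, 7, 9, 9, 9, 9, 9, 10, 10, 10, 10]
step 3: w=[0.0001, 0.0037, 0.1107, 0.1107, 0.1107, 0.1107, 0.1107, 0.1107, 0.1107, 0.1107, 0.1107]  mean=0.0576  Neff=9.0673  idx=[2, 3, 4, 5, 6, 6, 7, 8, 9, 10, 10]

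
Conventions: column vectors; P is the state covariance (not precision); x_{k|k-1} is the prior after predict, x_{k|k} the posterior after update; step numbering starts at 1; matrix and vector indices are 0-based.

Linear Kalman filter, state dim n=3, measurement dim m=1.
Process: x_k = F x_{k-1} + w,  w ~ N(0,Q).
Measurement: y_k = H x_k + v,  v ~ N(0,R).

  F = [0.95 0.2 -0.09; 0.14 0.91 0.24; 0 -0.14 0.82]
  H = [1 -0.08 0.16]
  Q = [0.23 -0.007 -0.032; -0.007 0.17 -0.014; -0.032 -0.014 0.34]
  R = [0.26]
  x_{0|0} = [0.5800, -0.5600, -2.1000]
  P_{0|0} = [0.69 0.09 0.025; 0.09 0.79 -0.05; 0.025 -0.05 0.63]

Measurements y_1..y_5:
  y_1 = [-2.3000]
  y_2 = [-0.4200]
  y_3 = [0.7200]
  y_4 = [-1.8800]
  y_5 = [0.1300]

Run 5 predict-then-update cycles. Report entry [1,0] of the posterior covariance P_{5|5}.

P_post[1,0] = 0.1328

step 1: x^-=[0.6280, -0.9324, -1.6436]  P^-=[0.9212 0.3023 -0.1019; 0.3023 0.8768 -0.0252; -0.1019 -0.0252 0.7906]  S=[1.1267]  K=[0.7817; 0.2025; 0.0236]  nu=[-2.7396]  x^+=[-1.5134, -1.4872, -1.7082]  P^+=[0.2328 0.1240 -0.1227; 0.1240 0.8306 -0.0306; -0.1227 -0.0306 0.7899]
step 2: x^-=[-1.5815, -1.9752, -1.1925]  P^-=[0.5489 0.2433 -0.2310; 0.2433 0.9179 -0.0027; -0.2310 -0.0027 0.8945]  S=[0.7249]  K=[0.6794; 0.2338; -0.1210]  nu=[1.1943]  x^+=[-0.7701, -1.6960, -1.3370]  P^+=[0.2143 0.1282 -0.1714; 0.1282 0.8782 0.0179; -0.1714 0.0179 0.8838]
step 3: x^-=[-0.9505, -1.9721, -0.8589]  P^-=[0.5431 0.2391 -0.2693; 0.2391 0.9813 0.0386; -0.2693 0.0386 0.9474]  S=[0.7082]  K=[0.6790; 0.2355; -0.1705]  nu=[1.6501]  x^+=[0.1700, -1.5835, -1.1403]  P^+=[0.2166 0.1259 -0.1873; 0.1259 0.9420 0.0670; -0.1873 0.0670 0.9268]
step 4: x^-=[-0.0526, -1.6908, -0.7134]  P^-=[0.5481 0.2430 -0.2776; 0.2430 1.0565 0.0722; -0.2776 0.0722 0.9663]  S=[0.7100]  K=[0.6820; 0.2394; -0.1813]  nu=[-1.8485]  x^+=[-1.3133, -2.1334, -0.3782]  P^+=[0.2178 0.1270 -0.1898; 0.1270 1.0158 0.1030; -0.1898 0.1030 0.9429]
step 5: x^-=[-1.6402, -2.2160, -0.0115]  P^-=[0.5519 0.2555 -0.2766; 0.2555 1.1344 0.0913; -0.2766 0.0913 0.9703]  S=[0.7123]  K=[0.6840; 0.2518; -0.1806]  nu=[1.5948]  x^+=[-0.5494, -1.8145, -0.2995]  P^+=[0.2186 0.1328 -0.1886; 0.1328 1.0892 0.1237; -0.1886 0.1237 0.9471]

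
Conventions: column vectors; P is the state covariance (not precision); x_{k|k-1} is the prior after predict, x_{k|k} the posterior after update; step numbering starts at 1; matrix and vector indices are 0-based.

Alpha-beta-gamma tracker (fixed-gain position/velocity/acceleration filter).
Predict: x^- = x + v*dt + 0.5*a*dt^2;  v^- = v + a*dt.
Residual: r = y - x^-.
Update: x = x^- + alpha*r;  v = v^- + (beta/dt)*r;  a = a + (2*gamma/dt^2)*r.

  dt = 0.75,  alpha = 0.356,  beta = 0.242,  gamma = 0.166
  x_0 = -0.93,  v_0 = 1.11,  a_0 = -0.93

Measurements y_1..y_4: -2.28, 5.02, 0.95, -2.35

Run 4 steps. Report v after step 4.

step 1: x_pred=-0.3591  r=-1.9209  x^+=-1.0429  v^+=-0.2073  a^+=-2.0638
step 2: x_pred=-1.7788  r=6.7988  x^+=0.6415  v^+=0.4386  a^+=1.9491
step 3: x_pred=1.5187  r=-0.5687  x^+=1.3162  v^+=1.7169  a^+=1.6134
step 4: x_pred=3.0577  r=-5.4077  x^+=1.1325  v^+=1.1821  a^+=-1.5783

v_post = 1.1821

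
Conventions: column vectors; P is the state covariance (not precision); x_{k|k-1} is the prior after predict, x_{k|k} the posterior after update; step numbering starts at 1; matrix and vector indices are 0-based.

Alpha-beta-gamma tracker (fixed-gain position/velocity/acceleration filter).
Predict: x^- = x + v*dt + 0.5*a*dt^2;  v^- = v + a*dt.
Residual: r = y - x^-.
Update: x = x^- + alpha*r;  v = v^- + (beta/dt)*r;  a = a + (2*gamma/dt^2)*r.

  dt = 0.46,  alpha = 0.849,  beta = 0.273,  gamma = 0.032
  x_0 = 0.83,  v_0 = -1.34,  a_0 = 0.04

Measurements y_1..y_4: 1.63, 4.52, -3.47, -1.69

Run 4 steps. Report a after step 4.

step 1: x_pred=0.2178  r=1.4122  x^+=1.4168  v^+=-0.4835  a^+=0.4671
step 2: x_pred=1.2438  r=3.2762  x^+=4.0253  v^+=1.6757  a^+=1.4580
step 3: x_pred=4.9504  r=-8.4204  x^+=-2.1985  v^+=-2.6509  a^+=-1.0888
step 4: x_pred=-3.5331  r=1.8431  x^+=-1.9683  v^+=-2.0579  a^+=-0.5313

a_post = -0.5313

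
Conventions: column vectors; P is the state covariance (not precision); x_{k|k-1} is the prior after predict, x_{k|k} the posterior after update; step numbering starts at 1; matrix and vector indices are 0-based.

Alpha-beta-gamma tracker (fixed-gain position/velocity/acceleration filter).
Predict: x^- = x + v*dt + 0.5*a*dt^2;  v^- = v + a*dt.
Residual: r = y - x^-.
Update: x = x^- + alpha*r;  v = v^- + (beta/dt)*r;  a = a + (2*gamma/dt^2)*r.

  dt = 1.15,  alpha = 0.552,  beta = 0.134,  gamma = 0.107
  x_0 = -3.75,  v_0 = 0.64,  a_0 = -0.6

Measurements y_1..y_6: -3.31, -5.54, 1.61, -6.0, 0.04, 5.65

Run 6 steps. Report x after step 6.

step 1: x_pred=-3.4108  r=0.1008  x^+=-3.3551  v^+=-0.0383  a^+=-0.5837
step 2: x_pred=-3.7851  r=-1.7549  x^+=-4.7538  v^+=-0.9140  a^+=-0.8677
step 3: x_pred=-6.3786  r=7.9886  x^+=-1.9689  v^+=-0.9810  a^+=0.4250
step 4: x_pred=-2.8160  r=-3.1840  x^+=-4.5736  v^+=-0.8632  a^+=-0.0902
step 5: x_pred=-5.6259  r=5.6659  x^+=-2.4983  v^+=-0.3067  a^+=0.8266
step 6: x_pred=-2.3045  r=7.9545  x^+=2.0864  v^+=1.5707  a^+=2.1138

x_post = 2.0864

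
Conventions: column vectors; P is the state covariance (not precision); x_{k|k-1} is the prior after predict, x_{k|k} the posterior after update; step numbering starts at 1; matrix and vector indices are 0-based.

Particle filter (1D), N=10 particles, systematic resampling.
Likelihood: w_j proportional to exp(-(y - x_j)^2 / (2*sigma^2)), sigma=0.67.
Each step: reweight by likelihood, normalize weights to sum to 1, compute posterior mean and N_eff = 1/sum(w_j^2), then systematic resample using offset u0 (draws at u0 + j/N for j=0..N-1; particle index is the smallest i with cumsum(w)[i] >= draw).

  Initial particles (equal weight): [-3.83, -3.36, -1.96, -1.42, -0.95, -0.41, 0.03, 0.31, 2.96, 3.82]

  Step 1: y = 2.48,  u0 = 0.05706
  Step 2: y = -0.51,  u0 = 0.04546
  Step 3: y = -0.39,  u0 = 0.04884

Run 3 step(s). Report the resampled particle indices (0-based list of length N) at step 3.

resampled_idx = [0, 1, 2, 3, 4, 5, 6, 7, 8, 9]

step 1: w=[0.0000, 0.0000, 0.0000, 0.0000, 0.0000, 0.0001, 0.0014, 0.0058, 0.8450, 0.1478]  mean=3.0675  Neff=1.3590  idx=[8, 8, 8, 8, 8, 8, 8, 8, 9, 9]
step 2: w=[0.1250, 0.1250, 0.1250, 0.1250, 0.1250, 0.1250, 0.1250, 0.1250, 0.0001, 0.0001]  mean=2.9601  Neff=8.0023  idx=[0, 1, 1, 2, 3, 4, 5, 5, 6, 7]
step 3: w=[0.1000, 0.1000, 0.1000, 0.1000, 0.1000, 0.1000, 0.1000, 0.1000, 0.1000, 0.1000]  mean=2.9600  Neff=10.0000  idx=[0, 1, 2, 3, 4, 5, 6, 7, 8, 9]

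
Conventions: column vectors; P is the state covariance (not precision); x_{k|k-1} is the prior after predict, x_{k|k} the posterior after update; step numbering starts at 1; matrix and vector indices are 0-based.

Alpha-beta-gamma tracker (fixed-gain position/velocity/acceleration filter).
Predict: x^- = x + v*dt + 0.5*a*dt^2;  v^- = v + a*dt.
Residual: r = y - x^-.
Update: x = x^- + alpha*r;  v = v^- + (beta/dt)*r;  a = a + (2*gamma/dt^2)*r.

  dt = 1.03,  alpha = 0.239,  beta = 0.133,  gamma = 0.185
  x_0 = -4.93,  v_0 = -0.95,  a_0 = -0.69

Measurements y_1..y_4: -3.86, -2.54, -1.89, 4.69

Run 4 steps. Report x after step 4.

step 1: x_pred=-6.2745  r=2.4145  x^+=-5.6974  v^+=-1.3489  a^+=0.1521
step 2: x_pred=-7.0062  r=4.4662  x^+=-5.9387  v^+=-0.6156  a^+=1.7097
step 3: x_pred=-5.6659  r=3.7759  x^+=-4.7634  v^+=1.6330  a^+=3.0266
step 4: x_pred=-1.4760  r=6.1660  x^+=-0.0023  v^+=5.5466  a^+=5.1770

x_post = -0.0023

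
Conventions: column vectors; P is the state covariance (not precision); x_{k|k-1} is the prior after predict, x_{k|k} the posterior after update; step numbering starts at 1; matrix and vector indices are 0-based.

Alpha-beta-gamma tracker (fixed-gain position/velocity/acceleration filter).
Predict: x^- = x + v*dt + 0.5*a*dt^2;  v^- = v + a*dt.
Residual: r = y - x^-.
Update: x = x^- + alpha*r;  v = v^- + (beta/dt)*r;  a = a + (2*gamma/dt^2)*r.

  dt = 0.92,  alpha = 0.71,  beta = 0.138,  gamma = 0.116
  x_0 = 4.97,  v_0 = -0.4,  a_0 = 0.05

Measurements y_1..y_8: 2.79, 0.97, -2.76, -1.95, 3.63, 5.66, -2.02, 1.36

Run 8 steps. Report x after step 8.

step 1: x_pred=4.6232  r=-1.8332  x^+=3.3216  v^+=-0.6290  a^+=-0.4525
step 2: x_pred=2.5515  r=-1.5815  x^+=1.4286  v^+=-1.2825  a^+=-0.8860
step 3: x_pred=-0.1262  r=-2.6338  x^+=-1.9962  v^+=-2.4926  a^+=-1.6079
step 4: x_pred=-4.9699  r=3.0199  x^+=-2.8258  v^+=-3.5189  a^+=-0.7801
step 5: x_pred=-6.3933  r=10.0233  x^+=0.7232  v^+=-2.7331  a^+=1.9673
step 6: x_pred=-0.9587  r=6.6187  x^+=3.7406  v^+=0.0696  a^+=3.7815
step 7: x_pred=5.4049  r=-7.4249  x^+=0.1332  v^+=2.4348  a^+=1.7463
step 8: x_pred=3.1122  r=-1.7522  x^+=1.8681  v^+=3.7785  a^+=1.2660

x_post = 1.8681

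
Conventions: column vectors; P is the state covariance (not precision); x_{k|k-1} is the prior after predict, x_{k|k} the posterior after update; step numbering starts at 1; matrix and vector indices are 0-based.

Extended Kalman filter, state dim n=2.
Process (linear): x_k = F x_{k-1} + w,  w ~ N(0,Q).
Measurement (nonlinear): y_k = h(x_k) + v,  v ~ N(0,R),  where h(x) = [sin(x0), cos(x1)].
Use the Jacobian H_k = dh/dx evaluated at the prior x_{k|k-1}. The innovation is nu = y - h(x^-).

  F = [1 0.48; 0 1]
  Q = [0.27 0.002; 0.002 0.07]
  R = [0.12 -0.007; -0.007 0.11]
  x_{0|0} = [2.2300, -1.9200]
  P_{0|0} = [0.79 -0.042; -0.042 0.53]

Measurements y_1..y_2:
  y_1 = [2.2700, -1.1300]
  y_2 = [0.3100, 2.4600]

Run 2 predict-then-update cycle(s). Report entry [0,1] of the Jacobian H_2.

H_jac[0,1] = 0.0000

step 1: x^-=[1.3084, -1.9200]  P^-=[1.1418 0.2144; 0.2144 0.6000]  H_jac=[0.2594 0.0000; 0.0000 0.9396]  S=[0.1968 0.0453; 0.0453 0.6398]  K=[1.4560 0.2119; 0.0812 0.8755]  nu=[1.3042, -0.7879]  x^+=[3.0405, -2.5038]  P^+=[0.6679 0.0140; 0.0140 0.1019]
step 2: x^-=[1.8386, -2.5038]  P^-=[0.9747 0.0649; 0.0649 0.1719]  H_jac=[-0.2646 0.0000; 0.0000 0.5954]  S=[0.1883 -0.0172; -0.0172 0.1709]  K=[-1.3621 0.0887; -0.0368 0.5950]  nu=[-0.6543, 3.2634]  x^+=[3.0194, -0.5380]  P^+=[0.6200 0.0324; 0.0324 0.1104]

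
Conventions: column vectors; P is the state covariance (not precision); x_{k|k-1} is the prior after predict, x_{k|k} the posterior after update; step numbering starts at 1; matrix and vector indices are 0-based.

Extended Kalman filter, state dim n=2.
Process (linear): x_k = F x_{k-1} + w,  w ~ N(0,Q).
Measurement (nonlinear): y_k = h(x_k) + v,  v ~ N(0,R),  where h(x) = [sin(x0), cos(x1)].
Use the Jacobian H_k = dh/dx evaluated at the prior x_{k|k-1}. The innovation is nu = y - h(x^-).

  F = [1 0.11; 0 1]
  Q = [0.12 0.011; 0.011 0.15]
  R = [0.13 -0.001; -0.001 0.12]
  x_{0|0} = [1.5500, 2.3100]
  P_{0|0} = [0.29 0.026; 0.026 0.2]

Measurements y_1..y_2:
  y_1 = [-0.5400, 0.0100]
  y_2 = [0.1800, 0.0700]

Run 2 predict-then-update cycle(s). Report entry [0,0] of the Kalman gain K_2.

step 1: x^-=[1.8041, 2.3100]  P^-=[0.4181 0.0590; 0.0590 0.3500]  H_jac=[-0.2312 0.0000; 0.0000 -0.7390]  S=[0.1523 0.0091; 0.0091 0.3111]  K=[-0.6273 -0.1218; -0.0401 -0.8301]  nu=[-1.5129, 0.6837]  x^+=[2.6698, 1.8030]  P^+=[0.3522 0.0189; 0.0189 0.1347]
step 2: x^-=[2.8681, 1.8030]  P^-=[0.4780 0.0448; 0.0448 0.2847]  H_jac=[-0.9628 0.0000; 0.0000 -0.9732]  S=[0.5731 0.0409; 0.0409 0.3897]  K=[-0.8010 -0.0276; -0.0246 -0.7085]  nu=[-0.0900, 0.3002]  x^+=[2.9320, 1.5926]  P^+=[0.1081 0.0026; 0.0026 0.0873]

K[0,0] = -0.8010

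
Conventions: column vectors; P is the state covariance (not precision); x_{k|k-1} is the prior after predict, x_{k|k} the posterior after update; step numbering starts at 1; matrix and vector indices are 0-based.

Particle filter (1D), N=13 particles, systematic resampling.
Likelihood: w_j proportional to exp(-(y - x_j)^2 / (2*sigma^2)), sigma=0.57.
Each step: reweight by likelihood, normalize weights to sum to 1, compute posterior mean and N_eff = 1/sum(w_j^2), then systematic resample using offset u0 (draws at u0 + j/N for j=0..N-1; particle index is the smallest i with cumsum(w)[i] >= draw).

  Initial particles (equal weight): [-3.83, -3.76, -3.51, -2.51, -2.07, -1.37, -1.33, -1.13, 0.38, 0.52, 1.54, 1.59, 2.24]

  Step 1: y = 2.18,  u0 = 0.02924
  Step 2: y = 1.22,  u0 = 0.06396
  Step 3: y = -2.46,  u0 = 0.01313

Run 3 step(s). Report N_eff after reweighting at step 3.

step 1: w=[0.0000, 0.0000, 0.0000, 0.0000, 0.0000, 0.0000, 0.0000, 0.0000, 0.0032, 0.0067, 0.2496, 0.2743, 0.4662]  mean=1.8694  Neff=2.8177  idx=[10, 10, 10, 11, 11, 11, 11, 12, 12, 12, 12, 12, 12]
step 2: w=[0.1218, 0.1218, 0.1218, 0.1155, 0.1155, 0.1155, 0.1155, 0.0288, 0.0288, 0.0288, 0.0288, 0.0288, 0.0288]  mean=1.6839  Neff=9.7237  idx=[0, 1, 1, 2, 3, 3, 4, 5, 5, 6, 7, 9, 12]
step 3: w=[0.1383, 0.1383, 0.1383, 0.1383, 0.0744, 0.0744, 0.0744, 0.0744, 0.0744, 0.0744, 0.0000, 0.0000, 0.0000]  mean=1.5624  Neff=9.1089  idx=[0, 0, 1, 1, 2, 2, 3, 3, 5, 6, 7, 8, 9]

N_eff = 9.1089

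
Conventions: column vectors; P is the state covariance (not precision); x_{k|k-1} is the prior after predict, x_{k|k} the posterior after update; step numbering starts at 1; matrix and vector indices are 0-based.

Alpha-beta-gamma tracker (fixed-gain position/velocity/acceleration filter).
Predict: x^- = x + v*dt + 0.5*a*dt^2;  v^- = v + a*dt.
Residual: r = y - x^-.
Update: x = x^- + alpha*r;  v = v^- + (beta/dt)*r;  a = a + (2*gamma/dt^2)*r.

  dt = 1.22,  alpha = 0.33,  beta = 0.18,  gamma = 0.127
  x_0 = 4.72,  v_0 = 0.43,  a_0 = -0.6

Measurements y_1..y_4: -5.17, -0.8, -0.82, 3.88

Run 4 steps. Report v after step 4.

step 1: x_pred=4.7981  r=-9.9681  x^+=1.5086  v^+=-1.7727  a^+=-2.3011
step 2: x_pred=-2.3665  r=1.5665  x^+=-1.8496  v^+=-4.3489  a^+=-2.0337
step 3: x_pred=-8.6687  r=7.8487  x^+=-6.0787  v^+=-5.6721  a^+=-0.6943
step 4: x_pred=-13.5153  r=17.3953  x^+=-7.7748  v^+=-3.9526  a^+=2.2742

v_post = -3.9526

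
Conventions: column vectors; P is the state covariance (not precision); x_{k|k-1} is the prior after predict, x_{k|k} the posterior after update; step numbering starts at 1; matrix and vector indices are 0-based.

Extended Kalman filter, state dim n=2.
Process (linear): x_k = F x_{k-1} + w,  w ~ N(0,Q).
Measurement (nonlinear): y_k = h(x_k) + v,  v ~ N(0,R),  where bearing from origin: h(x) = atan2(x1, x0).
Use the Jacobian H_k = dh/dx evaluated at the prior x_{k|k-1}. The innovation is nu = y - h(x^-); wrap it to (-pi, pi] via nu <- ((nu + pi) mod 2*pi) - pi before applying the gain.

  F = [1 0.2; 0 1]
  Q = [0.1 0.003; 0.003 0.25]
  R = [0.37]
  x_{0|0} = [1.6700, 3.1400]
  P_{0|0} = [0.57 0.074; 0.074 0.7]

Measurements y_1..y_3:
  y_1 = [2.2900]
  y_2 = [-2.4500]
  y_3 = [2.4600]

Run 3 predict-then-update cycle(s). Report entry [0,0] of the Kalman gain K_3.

K[0,0] = -0.3427

step 1: x^-=[2.2980, 3.1400]  P^-=[0.7276 0.2170; 0.2170 0.9500]  H_jac=[-0.2074 0.1518]  S=[0.4095]  K=[-0.2881; 0.2422]  nu=[1.3510]  x^+=[1.9088, 3.4672]  P^+=[0.6936 0.2456; 0.2456 0.9260]
step 2: x^-=[2.6023, 3.4672]  P^-=[0.9289 0.4338; 0.4338 1.1760]  H_jac=[-0.1845 0.1385]  S=[0.4020]  K=[-0.2769; 0.2060]  nu=[2.9062]  x^+=[1.7976, 4.0659]  P^+=[0.8981 0.4567; 0.4567 1.1589]
step 3: x^-=[2.6108, 4.0659]  P^-=[1.2271 0.6915; 0.6915 1.4089]  H_jac=[-0.1741 0.1118]  S=[0.3979]  K=[-0.3427; 0.0933]  nu=[1.4600]  x^+=[2.1104, 4.2021]  P^+=[1.1804 0.7042; 0.7042 1.4055]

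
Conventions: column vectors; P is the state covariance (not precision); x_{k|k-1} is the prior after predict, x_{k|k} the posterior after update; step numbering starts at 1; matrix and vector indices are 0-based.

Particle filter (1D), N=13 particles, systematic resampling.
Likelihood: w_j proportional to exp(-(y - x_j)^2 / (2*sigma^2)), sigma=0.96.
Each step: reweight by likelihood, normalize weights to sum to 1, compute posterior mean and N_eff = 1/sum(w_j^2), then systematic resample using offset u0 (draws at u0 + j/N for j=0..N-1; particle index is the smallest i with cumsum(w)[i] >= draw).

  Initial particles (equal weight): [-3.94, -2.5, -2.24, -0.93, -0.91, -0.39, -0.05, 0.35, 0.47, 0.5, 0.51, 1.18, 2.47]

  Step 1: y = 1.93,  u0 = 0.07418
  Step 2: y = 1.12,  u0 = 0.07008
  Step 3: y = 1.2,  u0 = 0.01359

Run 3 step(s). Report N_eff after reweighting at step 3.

N_eff = 12.0276

step 1: w=[0.0000, 0.0000, 0.0000, 0.0039, 0.0042, 0.0178, 0.0394, 0.0853, 0.1040, 0.1090, 0.1107, 0.2436, 0.2821]  mean=1.1576  Neff=5.4627  idx=[7, 8, 8, 9, 10, 10, 11, 11, 11, 12, 12, 12, 12]
step 2: w=[0.0784, 0.0860, 0.0860, 0.0878, 0.0884, 0.0884, 0.1080, 0.1080, 0.1080, 0.0402, 0.0402, 0.0402, 0.0402]  mean=1.0223  Neff=11.6624  idx=[0, 1, 2, 3, 4, 5, 6, 6, 7, 8, 9, 10, 12]
step 3: w=[0.0694, 0.0769, 0.0769, 0.0787, 0.0793, 0.0793, 0.1027, 0.1027, 0.1027, 0.1027, 0.0428, 0.0428, 0.0428]  mean=1.0190  Neff=12.0276  idx=[0, 1, 2, 3, 4, 5, 6, 6, 7, 8, 9, 9, 11]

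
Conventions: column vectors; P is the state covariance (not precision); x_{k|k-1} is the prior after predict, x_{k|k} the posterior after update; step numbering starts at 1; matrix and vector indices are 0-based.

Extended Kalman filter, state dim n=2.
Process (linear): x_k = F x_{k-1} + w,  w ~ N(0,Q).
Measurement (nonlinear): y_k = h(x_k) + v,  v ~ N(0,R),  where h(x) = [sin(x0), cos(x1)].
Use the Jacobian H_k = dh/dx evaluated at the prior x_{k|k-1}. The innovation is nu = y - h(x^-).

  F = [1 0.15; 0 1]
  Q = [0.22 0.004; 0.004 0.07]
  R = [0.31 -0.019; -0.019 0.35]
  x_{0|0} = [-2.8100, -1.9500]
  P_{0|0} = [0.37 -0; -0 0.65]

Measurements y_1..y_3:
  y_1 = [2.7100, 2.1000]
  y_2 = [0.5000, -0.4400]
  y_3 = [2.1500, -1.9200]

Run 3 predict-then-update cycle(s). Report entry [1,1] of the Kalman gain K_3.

K[1,1] = 0.4771

step 1: x^-=[-3.1025, -1.9500]  P^-=[0.6046 0.1015; 0.1015 0.7200]  H_jac=[-0.9992 0.0000; 0.0000 0.9290]  S=[0.9137 -0.1132; -0.1132 0.9713]  K=[-0.6587 0.0203; -0.0261 0.6856]  nu=[2.7491, 2.4702]  x^+=[-4.8632, -0.3282]  P^+=[0.2047 0.0211; 0.0211 0.2588]
step 2: x^-=[-4.9125, -0.3282]  P^-=[0.4369 0.0639; 0.0639 0.3288]  H_jac=[0.1987 0.0000; 0.0000 0.3223]  S=[0.3273 -0.0149; -0.0149 0.3842]  K=[0.2682 0.0641; 0.0515 0.2779]  nu=[-0.4801, -1.3866]  x^+=[-5.1300, -0.7382]  P^+=[0.4123 0.0537; 0.0537 0.2987]
step 3: x^-=[-5.2408, -0.7382]  P^-=[0.6551 0.1026; 0.1026 0.3687]  H_jac=[0.5041 0.0000; 0.0000 0.6730]  S=[0.4765 0.0158; 0.0158 0.5170]  K=[0.6894 0.1124; 0.0927 0.4771]  nu=[1.2864, -2.6597]  x^+=[-4.6530, -1.8880]  P^+=[0.4197 0.0390; 0.0390 0.2455]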